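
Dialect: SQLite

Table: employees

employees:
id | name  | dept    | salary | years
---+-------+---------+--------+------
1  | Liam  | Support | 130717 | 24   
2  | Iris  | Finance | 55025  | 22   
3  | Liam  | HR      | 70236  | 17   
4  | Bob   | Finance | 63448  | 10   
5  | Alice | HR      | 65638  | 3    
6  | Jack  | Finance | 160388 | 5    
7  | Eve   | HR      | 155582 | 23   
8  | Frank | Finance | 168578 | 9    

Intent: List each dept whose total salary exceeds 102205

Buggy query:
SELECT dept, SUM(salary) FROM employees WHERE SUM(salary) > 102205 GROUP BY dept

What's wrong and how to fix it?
Bug: Aggregate functions cannot appear in a WHERE clause

Fix: Move the aggregate condition to a HAVING clause

Corrected query:
SELECT dept, SUM(salary) FROM employees GROUP BY dept HAVING SUM(salary) > 102205

Result:
dept    | SUM(salary)
--------+------------
Finance | 447439     
HR      | 291456     
Support | 130717     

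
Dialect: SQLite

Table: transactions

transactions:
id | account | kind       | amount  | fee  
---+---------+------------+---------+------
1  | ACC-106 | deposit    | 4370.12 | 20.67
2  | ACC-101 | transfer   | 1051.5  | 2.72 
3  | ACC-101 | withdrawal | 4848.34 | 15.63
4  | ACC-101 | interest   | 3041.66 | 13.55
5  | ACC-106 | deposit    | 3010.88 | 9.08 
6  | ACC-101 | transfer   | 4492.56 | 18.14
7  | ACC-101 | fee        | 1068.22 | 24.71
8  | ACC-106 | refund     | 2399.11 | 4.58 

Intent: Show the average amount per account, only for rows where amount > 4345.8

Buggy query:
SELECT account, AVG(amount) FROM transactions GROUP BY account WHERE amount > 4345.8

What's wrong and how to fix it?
Bug: WHERE cannot follow GROUP BY

Fix: Move the WHERE clause before GROUP BY

Corrected query:
SELECT account, AVG(amount) FROM transactions WHERE amount > 4345.8 GROUP BY account

Result:
account | AVG(amount)
--------+------------
ACC-101 | 4670.45    
ACC-106 | 4370.12    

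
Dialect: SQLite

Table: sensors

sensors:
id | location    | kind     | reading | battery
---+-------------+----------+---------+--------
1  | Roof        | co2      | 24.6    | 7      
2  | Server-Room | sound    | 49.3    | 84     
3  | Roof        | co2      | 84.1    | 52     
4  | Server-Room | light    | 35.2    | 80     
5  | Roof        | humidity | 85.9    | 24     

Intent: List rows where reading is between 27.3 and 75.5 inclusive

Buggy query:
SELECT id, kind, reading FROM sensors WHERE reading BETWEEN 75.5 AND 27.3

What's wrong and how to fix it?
Bug: The bounds are reversed; BETWEEN a AND b requires a <= b to match anything

Fix: Write BETWEEN 27.3 AND 75.5

Corrected query:
SELECT id, kind, reading FROM sensors WHERE reading BETWEEN 27.3 AND 75.5

Result:
id | kind  | reading
---+-------+--------
2  | sound | 49.3   
4  | light | 35.2   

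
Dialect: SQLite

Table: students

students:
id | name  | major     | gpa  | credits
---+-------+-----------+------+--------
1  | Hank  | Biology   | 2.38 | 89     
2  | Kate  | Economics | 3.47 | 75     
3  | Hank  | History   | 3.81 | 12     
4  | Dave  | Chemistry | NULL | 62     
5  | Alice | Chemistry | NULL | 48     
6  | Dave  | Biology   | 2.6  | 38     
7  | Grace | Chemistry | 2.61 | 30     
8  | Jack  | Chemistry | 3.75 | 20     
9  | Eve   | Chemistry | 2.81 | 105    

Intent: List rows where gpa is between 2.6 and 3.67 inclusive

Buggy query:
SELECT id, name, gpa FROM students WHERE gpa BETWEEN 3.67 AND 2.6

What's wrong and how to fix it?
Bug: The bounds are reversed; BETWEEN a AND b requires a <= b to match anything

Fix: Swap the bounds so the smaller value comes first

Corrected query:
SELECT id, name, gpa FROM students WHERE gpa BETWEEN 2.6 AND 3.67

Result:
id | name  | gpa 
---+-------+-----
2  | Kate  | 3.47
6  | Dave  | 2.6 
7  | Grace | 2.61
9  | Eve   | 2.81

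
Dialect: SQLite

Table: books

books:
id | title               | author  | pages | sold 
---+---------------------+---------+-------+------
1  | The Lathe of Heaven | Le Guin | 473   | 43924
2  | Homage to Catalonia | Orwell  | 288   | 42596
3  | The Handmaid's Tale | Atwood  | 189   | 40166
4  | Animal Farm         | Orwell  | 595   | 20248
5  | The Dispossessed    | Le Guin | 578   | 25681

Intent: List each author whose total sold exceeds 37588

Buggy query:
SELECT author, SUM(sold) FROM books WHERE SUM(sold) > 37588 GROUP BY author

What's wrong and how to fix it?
Bug: WHERE runs before GROUP BY, so aggregates aren't available there

Fix: Move the aggregate condition to a HAVING clause

Corrected query:
SELECT author, SUM(sold) FROM books GROUP BY author HAVING SUM(sold) > 37588

Result:
author  | SUM(sold)
--------+----------
Atwood  | 40166    
Le Guin | 69605    
Orwell  | 62844    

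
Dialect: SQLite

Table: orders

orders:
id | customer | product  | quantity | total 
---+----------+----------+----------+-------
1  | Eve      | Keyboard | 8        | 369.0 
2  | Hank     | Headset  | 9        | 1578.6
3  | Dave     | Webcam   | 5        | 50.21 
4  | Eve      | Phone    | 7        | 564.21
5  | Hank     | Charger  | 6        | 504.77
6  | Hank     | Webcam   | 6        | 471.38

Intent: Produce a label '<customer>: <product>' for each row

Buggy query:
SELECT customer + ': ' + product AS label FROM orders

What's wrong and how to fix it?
Bug: '+' is numeric addition; on text columns SQLite converts them to 0 instead of concatenating

Fix: Use the || operator for string concatenation

Corrected query:
SELECT customer || ': ' || product AS label FROM orders

Result:
label        
-------------
Eve: Keyboard
Hank: Headset
Dave: Webcam 
Eve: Phone   
Hank: Charger
Hank: Webcam 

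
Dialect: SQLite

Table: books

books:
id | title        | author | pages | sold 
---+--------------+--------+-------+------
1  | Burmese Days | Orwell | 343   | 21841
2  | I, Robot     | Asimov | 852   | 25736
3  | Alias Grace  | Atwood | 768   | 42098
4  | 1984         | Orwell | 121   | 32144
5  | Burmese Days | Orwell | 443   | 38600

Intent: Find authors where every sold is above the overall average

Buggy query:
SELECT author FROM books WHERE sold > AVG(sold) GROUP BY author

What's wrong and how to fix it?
Bug: WHERE evaluates per row before aggregation, so AVG() is unavailable

Fix: Compute the overall average in a scalar subquery and compare each group's MIN against it in HAVING

Corrected query:
SELECT author FROM books GROUP BY author HAVING MIN(sold) > (SELECT AVG(sold) FROM books)

Result:
author
------
Atwood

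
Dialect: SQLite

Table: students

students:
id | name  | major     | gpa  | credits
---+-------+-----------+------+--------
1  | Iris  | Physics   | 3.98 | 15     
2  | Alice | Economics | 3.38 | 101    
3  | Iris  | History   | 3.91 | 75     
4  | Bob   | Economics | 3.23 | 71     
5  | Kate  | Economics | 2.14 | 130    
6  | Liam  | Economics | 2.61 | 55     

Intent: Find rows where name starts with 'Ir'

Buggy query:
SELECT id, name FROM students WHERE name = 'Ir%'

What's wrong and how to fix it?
Bug: Wildcards only work with LIKE; '=' treats '%' as a literal character

Fix: Use LIKE for wildcard pattern matching

Corrected query:
SELECT id, name FROM students WHERE name LIKE 'Ir%'

Result:
id | name
---+-----
1  | Iris
3  | Iris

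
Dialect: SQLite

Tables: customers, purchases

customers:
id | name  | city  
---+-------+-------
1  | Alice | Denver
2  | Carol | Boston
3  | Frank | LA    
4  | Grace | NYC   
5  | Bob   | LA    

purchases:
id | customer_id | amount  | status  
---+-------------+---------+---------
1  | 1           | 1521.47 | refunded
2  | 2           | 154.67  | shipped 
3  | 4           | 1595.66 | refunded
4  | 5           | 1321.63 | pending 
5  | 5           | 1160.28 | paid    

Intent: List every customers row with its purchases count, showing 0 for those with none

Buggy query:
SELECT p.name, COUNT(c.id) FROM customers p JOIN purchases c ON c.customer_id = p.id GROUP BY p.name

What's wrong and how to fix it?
Bug: An inner join excludes parents with zero children

Fix: Use LEFT JOIN so parents without children still appear (COUNT(c.id) gives 0)

Corrected query:
SELECT p.name, COUNT(c.id) FROM customers p LEFT JOIN purchases c ON c.customer_id = p.id GROUP BY p.name

Result:
name  | COUNT(c.id)
------+------------
Alice | 1          
Bob   | 2          
Carol | 1          
Frank | 0          
Grace | 1          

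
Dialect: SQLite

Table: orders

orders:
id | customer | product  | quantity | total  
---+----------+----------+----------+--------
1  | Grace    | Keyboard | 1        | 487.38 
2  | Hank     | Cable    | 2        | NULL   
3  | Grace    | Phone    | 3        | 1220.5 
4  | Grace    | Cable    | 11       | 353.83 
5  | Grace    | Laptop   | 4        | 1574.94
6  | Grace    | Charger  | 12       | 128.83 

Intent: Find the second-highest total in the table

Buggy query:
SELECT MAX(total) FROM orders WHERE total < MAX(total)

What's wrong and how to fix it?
Bug: MAX(total) on the right of the comparison is an aggregate-in-WHERE error

Fix: Put the inner MAX in a scalar subquery

Corrected query:
SELECT MAX(total) FROM orders WHERE total < (SELECT MAX(total) FROM orders)

Result:
MAX(total)
----------
1220.5    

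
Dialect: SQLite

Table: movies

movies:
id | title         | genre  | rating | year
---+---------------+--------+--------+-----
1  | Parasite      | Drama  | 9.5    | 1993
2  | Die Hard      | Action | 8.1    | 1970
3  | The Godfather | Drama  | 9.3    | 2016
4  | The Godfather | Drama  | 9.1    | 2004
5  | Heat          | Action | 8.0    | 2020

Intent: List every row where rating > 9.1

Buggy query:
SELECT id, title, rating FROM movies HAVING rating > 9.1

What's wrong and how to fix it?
Bug: HAVING filters the output of aggregation, but this query has no GROUP BY and no aggregate functions, so SQLite rejects it (HAVING clause on a non-aggregate query); the condition here is per row

Fix: Use WHERE for row-level filtering

Corrected query:
SELECT id, title, rating FROM movies WHERE rating > 9.1

Result:
id | title         | rating
---+---------------+-------
1  | Parasite      | 9.5   
3  | The Godfather | 9.3   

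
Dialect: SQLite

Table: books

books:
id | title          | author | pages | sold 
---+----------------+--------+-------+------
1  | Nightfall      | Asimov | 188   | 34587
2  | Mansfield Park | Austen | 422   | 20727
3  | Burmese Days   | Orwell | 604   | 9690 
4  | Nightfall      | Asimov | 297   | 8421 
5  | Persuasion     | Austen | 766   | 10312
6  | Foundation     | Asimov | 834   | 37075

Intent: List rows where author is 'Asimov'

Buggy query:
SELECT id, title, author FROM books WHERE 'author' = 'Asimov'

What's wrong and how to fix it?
Bug: Single quotes denote string literals in SQL; the column name is being compared as a constant string

Fix: Remove the quotes around the column name (or use double quotes for an identifier)

Corrected query:
SELECT id, title, author FROM books WHERE author = 'Asimov'

Result:
id | title      | author
---+------------+-------
1  | Nightfall  | Asimov
4  | Nightfall  | Asimov
6  | Foundation | Asimov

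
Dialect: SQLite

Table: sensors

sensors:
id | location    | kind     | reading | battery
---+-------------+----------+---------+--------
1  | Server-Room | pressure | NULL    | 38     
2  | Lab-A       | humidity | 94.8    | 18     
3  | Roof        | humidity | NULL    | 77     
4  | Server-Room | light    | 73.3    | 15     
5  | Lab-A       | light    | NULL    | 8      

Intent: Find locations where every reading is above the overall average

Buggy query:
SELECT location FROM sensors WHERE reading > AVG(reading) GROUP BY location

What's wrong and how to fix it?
Bug: AVG() is an aggregate; it can't sit directly in WHERE

Fix: Compute the overall average in a scalar subquery and compare each group's MIN against it in HAVING

Corrected query:
SELECT location FROM sensors GROUP BY location HAVING MIN(reading) > (SELECT AVG(reading) FROM sensors)

Result:
location
--------
Lab-A   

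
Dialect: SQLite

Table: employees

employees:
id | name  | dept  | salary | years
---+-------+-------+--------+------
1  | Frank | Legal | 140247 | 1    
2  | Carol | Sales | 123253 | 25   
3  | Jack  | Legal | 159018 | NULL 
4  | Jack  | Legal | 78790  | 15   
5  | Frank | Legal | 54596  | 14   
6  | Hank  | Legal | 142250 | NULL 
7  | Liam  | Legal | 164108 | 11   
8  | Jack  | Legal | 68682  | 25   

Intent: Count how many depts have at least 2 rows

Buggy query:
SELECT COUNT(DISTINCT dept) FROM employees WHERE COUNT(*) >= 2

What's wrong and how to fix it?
Bug: COUNT(*) cannot appear in WHERE; the per-group count doesn't exist yet

Fix: Use a subquery that GROUPs and filters with HAVING, then count its rows

Corrected query:
SELECT COUNT(*) FROM (SELECT dept FROM employees GROUP BY dept HAVING COUNT(*) >= 2)

Result:
COUNT(*)
--------
1       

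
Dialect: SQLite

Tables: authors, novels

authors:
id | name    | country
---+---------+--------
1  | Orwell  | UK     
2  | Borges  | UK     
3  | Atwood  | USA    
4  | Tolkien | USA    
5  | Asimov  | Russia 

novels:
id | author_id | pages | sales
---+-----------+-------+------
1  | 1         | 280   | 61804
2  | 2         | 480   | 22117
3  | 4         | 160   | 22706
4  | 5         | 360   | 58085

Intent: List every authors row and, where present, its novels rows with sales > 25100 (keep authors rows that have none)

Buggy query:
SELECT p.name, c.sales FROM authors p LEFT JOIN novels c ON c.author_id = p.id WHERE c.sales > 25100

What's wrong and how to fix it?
Bug: Filtering c.sales in WHERE discards the NULL rows produced by LEFT JOIN, turning it into an inner join

Fix: Put 'c.sales > 25100' in the JOIN's ON clause instead of WHERE

Corrected query:
SELECT p.name, c.sales FROM authors p LEFT JOIN novels c ON c.author_id = p.id AND c.sales > 25100

Result:
name    | sales
--------+------
Orwell  | 61804
Borges  | NULL 
Atwood  | NULL 
Tolkien | NULL 
Asimov  | 58085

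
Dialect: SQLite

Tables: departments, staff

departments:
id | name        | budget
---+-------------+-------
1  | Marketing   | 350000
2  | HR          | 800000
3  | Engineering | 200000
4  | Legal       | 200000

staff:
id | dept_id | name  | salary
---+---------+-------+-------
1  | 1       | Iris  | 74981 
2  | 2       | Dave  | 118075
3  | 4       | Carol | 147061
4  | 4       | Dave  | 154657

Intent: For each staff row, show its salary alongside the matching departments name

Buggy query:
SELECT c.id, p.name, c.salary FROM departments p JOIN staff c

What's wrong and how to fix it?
Bug: JOIN with no ON clause produces a cartesian product; every staff row pairs with every departments row

Fix: Add ON c.dept_id = p.id to the JOIN

Corrected query:
SELECT c.id, p.name, c.salary FROM departments p JOIN staff c ON c.dept_id = p.id

Result:
id | name      | salary
---+-----------+-------
1  | Marketing | 74981 
2  | HR        | 118075
3  | Legal     | 147061
4  | Legal     | 154657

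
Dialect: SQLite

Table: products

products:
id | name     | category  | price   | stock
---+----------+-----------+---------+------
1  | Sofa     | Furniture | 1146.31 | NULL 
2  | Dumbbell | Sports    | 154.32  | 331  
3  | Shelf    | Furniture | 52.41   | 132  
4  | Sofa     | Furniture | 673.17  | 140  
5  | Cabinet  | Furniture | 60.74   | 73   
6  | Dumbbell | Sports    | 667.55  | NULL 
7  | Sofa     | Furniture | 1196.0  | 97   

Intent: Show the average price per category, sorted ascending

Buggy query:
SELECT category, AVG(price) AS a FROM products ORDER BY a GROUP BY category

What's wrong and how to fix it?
Bug: GROUP BY must precede ORDER BY

Fix: Reorder: SELECT … FROM … GROUP BY … ORDER BY …

Corrected query:
SELECT category, AVG(price) AS a FROM products GROUP BY category ORDER BY a

Result:
category  | a      
----------+--------
Sports    | 410.935
Furniture | 625.726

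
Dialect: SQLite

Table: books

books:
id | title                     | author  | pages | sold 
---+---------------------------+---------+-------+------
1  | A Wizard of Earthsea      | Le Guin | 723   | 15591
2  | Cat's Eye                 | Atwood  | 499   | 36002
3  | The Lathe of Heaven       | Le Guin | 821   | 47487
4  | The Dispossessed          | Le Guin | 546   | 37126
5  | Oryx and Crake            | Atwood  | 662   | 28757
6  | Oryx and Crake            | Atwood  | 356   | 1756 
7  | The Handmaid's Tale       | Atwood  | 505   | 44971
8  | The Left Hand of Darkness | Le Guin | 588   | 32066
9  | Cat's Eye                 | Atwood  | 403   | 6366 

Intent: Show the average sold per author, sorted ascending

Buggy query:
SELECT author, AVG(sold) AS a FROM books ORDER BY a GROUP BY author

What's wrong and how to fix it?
Bug: ORDER BY appears before GROUP BY; SQL clause order requires GROUP BY first

Fix: Reorder: SELECT … FROM … GROUP BY … ORDER BY …

Corrected query:
SELECT author, AVG(sold) AS a FROM books GROUP BY author ORDER BY a

Result:
author  | a      
--------+--------
Atwood  | 23570.4
Le Guin | 33067.5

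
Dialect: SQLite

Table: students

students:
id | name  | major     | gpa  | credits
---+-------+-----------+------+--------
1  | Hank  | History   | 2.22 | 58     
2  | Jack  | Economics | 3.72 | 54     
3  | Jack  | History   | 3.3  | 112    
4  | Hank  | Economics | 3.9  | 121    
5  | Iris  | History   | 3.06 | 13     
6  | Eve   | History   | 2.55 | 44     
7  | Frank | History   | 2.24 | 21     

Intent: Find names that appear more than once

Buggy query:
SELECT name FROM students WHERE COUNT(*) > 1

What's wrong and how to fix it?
Bug: WHERE can't reference COUNT(*); aggregates are computed after WHERE

Fix: GROUP BY name, then filter groups with HAVING COUNT(*) > 1

Corrected query:
SELECT name FROM students GROUP BY name HAVING COUNT(*) > 1

Result:
name
----
Hank
Jack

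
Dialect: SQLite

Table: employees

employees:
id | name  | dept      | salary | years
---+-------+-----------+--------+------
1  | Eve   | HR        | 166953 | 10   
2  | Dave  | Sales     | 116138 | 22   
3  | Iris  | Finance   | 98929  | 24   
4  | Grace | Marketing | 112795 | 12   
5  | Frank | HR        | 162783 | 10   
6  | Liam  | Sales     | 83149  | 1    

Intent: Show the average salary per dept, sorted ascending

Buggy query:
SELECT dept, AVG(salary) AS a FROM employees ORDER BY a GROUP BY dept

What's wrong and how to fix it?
Bug: ORDER BY appears before GROUP BY; SQL clause order requires GROUP BY first

Fix: Move ORDER BY to the end, after GROUP BY

Corrected query:
SELECT dept, AVG(salary) AS a FROM employees GROUP BY dept ORDER BY a

Result:
dept      | a      
----------+--------
Finance   | 98929  
Sales     | 99643.5
Marketing | 112795 
HR        | 164868 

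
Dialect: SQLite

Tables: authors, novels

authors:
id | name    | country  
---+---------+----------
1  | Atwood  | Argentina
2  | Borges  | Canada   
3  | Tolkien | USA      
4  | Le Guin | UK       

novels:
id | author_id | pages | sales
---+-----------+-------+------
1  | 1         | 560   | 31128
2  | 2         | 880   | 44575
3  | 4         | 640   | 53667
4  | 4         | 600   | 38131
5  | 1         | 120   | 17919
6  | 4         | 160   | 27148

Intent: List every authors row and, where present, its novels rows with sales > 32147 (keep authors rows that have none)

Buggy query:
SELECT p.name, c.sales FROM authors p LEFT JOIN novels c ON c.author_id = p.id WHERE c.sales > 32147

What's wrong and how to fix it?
Bug: A WHERE condition on the right-hand table after LEFT JOIN drops unmatched parents

Fix: Move the right-table condition into the ON clause so unmatched parents are kept

Corrected query:
SELECT p.name, c.sales FROM authors p LEFT JOIN novels c ON c.author_id = p.id AND c.sales > 32147

Result:
name    | sales
--------+------
Atwood  | NULL 
Borges  | 44575
Tolkien | NULL 
Le Guin | 38131
Le Guin | 53667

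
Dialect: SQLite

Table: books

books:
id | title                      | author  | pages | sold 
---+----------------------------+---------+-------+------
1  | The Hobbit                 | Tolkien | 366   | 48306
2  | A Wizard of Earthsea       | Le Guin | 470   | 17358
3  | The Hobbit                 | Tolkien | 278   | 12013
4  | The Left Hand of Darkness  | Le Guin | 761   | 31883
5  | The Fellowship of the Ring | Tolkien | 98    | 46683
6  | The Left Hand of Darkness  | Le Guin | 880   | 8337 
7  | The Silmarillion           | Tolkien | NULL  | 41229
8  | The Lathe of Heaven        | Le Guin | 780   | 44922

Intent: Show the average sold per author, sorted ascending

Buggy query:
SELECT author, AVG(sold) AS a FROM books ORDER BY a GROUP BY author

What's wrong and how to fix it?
Bug: GROUP BY must precede ORDER BY

Fix: Reorder: SELECT … FROM … GROUP BY … ORDER BY …

Corrected query:
SELECT author, AVG(sold) AS a FROM books GROUP BY author ORDER BY a

Result:
author  | a       
--------+---------
Le Guin | 25625   
Tolkien | 37057.75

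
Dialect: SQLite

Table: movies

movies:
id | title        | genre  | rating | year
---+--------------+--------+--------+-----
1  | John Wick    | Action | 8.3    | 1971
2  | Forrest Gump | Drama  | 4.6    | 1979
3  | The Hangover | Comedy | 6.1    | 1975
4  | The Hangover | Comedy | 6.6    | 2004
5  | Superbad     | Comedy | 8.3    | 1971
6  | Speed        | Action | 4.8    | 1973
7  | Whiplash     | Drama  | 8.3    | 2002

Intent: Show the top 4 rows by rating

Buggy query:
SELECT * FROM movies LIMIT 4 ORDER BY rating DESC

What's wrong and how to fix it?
Bug: LIMIT must come after ORDER BY

Fix: Sort with ORDER BY, then apply LIMIT

Corrected query:
SELECT * FROM movies ORDER BY rating DESC LIMIT 4

Result:
id | title        | genre  | rating | year
---+--------------+--------+--------+-----
1  | John Wick    | Action | 8.3    | 1971
5  | Superbad     | Comedy | 8.3    | 1971
7  | Whiplash     | Drama  | 8.3    | 2002
4  | The Hangover | Comedy | 6.6    | 2004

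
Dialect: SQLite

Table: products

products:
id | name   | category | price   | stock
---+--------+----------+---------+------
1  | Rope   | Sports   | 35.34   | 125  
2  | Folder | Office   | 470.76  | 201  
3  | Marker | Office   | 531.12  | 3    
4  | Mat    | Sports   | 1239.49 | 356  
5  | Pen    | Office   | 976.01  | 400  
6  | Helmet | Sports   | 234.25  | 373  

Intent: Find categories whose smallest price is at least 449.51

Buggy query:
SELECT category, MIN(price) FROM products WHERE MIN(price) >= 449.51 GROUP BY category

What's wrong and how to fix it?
Bug: MIN() in WHERE is a misuse of aggregate

Fix: Replace WHERE with HAVING after the GROUP BY

Corrected query:
SELECT category, MIN(price) FROM products GROUP BY category HAVING MIN(price) >= 449.51

Result:
category | MIN(price)
---------+-----------
Office   | 470.76    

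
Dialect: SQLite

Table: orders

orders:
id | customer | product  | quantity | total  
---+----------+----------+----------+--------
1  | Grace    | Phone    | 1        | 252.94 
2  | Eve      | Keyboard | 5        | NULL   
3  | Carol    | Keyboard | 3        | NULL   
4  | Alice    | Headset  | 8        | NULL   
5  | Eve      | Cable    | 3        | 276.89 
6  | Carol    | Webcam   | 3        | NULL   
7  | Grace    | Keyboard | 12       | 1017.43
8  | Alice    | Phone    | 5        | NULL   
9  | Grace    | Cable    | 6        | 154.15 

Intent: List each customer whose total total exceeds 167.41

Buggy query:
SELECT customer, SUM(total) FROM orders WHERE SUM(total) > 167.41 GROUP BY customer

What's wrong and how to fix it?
Bug: WHERE runs before GROUP BY, so aggregates aren't available there

Fix: Move the aggregate condition to a HAVING clause

Corrected query:
SELECT customer, SUM(total) FROM orders GROUP BY customer HAVING SUM(total) > 167.41

Result:
customer | SUM(total)
---------+-----------
Eve      | 276.89    
Grace    | 1424.52   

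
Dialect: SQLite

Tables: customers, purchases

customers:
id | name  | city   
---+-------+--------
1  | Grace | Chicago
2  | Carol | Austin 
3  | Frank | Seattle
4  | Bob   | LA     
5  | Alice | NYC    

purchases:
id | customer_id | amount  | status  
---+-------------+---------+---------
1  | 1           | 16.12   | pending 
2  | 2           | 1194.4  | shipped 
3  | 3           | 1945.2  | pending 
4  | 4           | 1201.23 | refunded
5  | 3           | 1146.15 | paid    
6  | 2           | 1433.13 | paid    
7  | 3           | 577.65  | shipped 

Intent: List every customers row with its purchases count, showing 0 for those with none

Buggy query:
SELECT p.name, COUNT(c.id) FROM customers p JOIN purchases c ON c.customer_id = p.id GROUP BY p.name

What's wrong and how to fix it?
Bug: An inner join excludes parents with zero children

Fix: Use LEFT JOIN so parents without children still appear (COUNT(c.id) gives 0)

Corrected query:
SELECT p.name, COUNT(c.id) FROM customers p LEFT JOIN purchases c ON c.customer_id = p.id GROUP BY p.name

Result:
name  | COUNT(c.id)
------+------------
Alice | 0          
Bob   | 1          
Carol | 2          
Frank | 3          
Grace | 1          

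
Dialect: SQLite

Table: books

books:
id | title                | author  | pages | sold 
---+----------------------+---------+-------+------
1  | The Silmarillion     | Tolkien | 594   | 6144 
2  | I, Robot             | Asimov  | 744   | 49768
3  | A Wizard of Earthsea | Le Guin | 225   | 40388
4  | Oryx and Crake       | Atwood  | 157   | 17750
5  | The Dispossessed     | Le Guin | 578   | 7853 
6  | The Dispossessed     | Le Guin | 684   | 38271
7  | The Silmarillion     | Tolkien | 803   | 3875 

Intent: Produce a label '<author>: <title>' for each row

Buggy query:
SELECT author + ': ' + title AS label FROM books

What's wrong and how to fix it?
Bug: SQLite uses || for string concatenation; + coerces text to numbers (yielding 0)

Fix: Replace + with || to concatenate text

Corrected query:
SELECT author || ': ' || title AS label FROM books

Result:
label                        
-----------------------------
Tolkien: The Silmarillion    
Asimov: I, Robot             
Le Guin: A Wizard of Earthsea
Atwood: Oryx and Crake       
Le Guin: The Dispossessed    
Le Guin: The Dispossessed    
Tolkien: The Silmarillion    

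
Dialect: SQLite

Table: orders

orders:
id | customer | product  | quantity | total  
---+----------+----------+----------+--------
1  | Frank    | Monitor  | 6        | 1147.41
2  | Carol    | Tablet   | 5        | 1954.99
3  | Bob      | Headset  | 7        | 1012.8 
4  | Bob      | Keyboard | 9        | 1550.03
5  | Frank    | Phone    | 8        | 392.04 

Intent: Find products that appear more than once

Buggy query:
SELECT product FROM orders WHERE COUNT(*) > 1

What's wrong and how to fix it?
Bug: COUNT(*) is an aggregate and cannot be used in WHERE

Fix: GROUP BY product, then filter groups with HAVING COUNT(*) > 1

Corrected query:
SELECT product FROM orders GROUP BY product HAVING COUNT(*) > 1

Result:
(no rows)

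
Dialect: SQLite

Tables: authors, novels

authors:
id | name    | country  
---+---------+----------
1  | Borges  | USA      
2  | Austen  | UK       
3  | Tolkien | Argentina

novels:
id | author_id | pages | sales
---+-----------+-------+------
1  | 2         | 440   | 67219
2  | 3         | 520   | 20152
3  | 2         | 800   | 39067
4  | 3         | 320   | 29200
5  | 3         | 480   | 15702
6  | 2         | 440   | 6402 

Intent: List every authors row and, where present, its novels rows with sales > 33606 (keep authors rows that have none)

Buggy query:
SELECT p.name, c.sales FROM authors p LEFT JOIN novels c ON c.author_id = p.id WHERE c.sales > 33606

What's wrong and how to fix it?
Bug: A WHERE condition on the right-hand table after LEFT JOIN drops unmatched parents

Fix: Put 'c.sales > 33606' in the JOIN's ON clause instead of WHERE

Corrected query:
SELECT p.name, c.sales FROM authors p LEFT JOIN novels c ON c.author_id = p.id AND c.sales > 33606

Result:
name    | sales
--------+------
Borges  | NULL 
Austen  | 39067
Austen  | 67219
Tolkien | NULL 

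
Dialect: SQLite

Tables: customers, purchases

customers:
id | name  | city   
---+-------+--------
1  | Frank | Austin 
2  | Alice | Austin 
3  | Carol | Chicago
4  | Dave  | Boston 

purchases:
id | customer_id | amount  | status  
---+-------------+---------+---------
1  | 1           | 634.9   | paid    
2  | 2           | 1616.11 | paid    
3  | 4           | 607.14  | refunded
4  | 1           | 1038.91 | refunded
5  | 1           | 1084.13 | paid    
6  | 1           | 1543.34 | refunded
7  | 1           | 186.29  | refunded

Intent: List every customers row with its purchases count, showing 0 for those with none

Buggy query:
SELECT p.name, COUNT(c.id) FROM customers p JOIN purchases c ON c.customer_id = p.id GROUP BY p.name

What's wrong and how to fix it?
Bug: An inner join excludes parents with zero children

Fix: Switch to LEFT JOIN to retain unmatched parent rows

Corrected query:
SELECT p.name, COUNT(c.id) FROM customers p LEFT JOIN purchases c ON c.customer_id = p.id GROUP BY p.name

Result:
name  | COUNT(c.id)
------+------------
Alice | 1          
Carol | 0          
Dave  | 1          
Frank | 5          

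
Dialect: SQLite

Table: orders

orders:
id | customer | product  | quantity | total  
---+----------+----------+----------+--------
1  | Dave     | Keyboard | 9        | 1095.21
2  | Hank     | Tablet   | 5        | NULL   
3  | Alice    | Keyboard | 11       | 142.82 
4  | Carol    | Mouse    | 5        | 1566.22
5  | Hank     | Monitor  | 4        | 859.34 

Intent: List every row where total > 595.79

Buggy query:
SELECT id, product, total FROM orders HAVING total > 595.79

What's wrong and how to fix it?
Bug: HAVING filters the output of aggregation, but this query has no GROUP BY and no aggregate functions, so SQLite rejects it (HAVING clause on a non-aggregate query); the condition here is per row

Fix: Use WHERE for row-level filtering

Corrected query:
SELECT id, product, total FROM orders WHERE total > 595.79

Result:
id | product  | total  
---+----------+--------
1  | Keyboard | 1095.21
4  | Mouse    | 1566.22
5  | Monitor  | 859.34 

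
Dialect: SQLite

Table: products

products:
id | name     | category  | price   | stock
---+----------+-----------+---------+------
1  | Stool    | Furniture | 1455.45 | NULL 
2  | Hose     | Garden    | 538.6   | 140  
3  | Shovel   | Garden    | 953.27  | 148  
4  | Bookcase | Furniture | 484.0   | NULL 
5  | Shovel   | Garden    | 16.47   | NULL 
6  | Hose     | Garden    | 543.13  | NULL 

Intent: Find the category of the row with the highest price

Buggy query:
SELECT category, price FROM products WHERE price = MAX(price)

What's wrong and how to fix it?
Bug: WHERE is evaluated per row; an aggregate over the whole table isn't defined there

Fix: Use a subquery: WHERE price = (SELECT MAX(price) FROM products)

Corrected query:
SELECT category, price FROM products WHERE price = (SELECT MAX(price) FROM products)

Result:
category  | price  
----------+--------
Furniture | 1455.45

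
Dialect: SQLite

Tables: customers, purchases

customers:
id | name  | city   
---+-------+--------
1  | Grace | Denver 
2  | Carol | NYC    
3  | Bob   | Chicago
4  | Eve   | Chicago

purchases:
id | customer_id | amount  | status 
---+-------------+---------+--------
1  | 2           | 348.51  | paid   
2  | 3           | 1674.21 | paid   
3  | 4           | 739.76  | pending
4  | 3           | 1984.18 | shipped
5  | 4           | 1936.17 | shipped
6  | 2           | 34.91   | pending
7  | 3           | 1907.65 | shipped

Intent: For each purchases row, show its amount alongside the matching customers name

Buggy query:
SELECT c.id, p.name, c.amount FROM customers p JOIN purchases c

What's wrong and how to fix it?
Bug: Missing join condition: each purchases row is matched to all customers rows instead of just its own

Fix: Specify the join condition linking the foreign key to the parent id

Corrected query:
SELECT c.id, p.name, c.amount FROM customers p JOIN purchases c ON c.customer_id = p.id

Result:
id | name  | amount 
---+-------+--------
1  | Carol | 348.51 
2  | Bob   | 1674.21
3  | Eve   | 739.76 
4  | Bob   | 1984.18
5  | Eve   | 1936.17
6  | Carol | 34.91  
7  | Bob   | 1907.65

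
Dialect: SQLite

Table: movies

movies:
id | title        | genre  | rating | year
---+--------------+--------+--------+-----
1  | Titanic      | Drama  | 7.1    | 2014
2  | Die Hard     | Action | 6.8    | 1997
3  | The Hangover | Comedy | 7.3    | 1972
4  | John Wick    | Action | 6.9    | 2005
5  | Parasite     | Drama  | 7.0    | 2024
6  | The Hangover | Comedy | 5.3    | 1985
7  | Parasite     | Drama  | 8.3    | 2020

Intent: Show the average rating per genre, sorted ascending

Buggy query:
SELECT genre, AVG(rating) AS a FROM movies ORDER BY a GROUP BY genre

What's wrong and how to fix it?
Bug: GROUP BY must precede ORDER BY

Fix: Reorder: SELECT … FROM … GROUP BY … ORDER BY …

Corrected query:
SELECT genre, AVG(rating) AS a FROM movies GROUP BY genre ORDER BY a

Result:
genre  | a       
-------+---------
Comedy | 6.3     
Action | 6.85    
Drama  | 7.466667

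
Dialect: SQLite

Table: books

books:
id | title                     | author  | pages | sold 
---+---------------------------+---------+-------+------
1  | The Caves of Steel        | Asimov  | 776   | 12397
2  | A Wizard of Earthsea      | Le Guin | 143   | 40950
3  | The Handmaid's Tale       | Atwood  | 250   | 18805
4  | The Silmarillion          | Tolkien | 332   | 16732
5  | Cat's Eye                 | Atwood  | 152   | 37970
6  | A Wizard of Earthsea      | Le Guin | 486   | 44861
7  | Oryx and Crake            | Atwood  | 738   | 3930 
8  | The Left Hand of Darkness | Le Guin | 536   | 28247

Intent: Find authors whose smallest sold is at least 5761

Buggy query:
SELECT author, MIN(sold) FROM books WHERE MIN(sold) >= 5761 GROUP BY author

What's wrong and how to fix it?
Bug: MIN() in WHERE is a misuse of aggregate

Fix: Use HAVING for the per-group MIN condition

Corrected query:
SELECT author, MIN(sold) FROM books GROUP BY author HAVING MIN(sold) >= 5761

Result:
author  | MIN(sold)
--------+----------
Asimov  | 12397    
Le Guin | 28247    
Tolkien | 16732    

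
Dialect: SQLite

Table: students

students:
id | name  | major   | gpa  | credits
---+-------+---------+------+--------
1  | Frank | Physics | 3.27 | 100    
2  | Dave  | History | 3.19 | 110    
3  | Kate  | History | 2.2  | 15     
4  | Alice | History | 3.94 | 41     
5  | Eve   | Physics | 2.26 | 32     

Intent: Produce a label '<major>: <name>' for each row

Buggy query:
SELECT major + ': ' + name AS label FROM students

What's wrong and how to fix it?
Bug: '+' is numeric addition; on text columns SQLite converts them to 0 instead of concatenating

Fix: Use the || operator for string concatenation

Corrected query:
SELECT major || ': ' || name AS label FROM students

Result:
label         
--------------
Physics: Frank
History: Dave 
History: Kate 
History: Alice
Physics: Eve  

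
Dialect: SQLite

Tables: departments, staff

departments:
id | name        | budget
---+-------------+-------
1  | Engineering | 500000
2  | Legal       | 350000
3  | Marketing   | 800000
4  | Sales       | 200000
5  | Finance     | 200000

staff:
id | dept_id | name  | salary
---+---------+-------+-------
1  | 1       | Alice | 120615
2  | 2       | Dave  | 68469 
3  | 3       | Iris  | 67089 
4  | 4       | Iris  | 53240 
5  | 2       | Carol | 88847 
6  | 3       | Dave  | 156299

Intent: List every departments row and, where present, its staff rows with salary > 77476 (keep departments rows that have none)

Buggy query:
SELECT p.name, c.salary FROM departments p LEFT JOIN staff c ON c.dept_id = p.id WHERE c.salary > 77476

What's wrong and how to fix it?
Bug: Filtering c.salary in WHERE discards the NULL rows produced by LEFT JOIN, turning it into an inner join

Fix: Put 'c.salary > 77476' in the JOIN's ON clause instead of WHERE

Corrected query:
SELECT p.name, c.salary FROM departments p LEFT JOIN staff c ON c.dept_id = p.id AND c.salary > 77476

Result:
name        | salary
------------+-------
Engineering | 120615
Legal       | 88847 
Marketing   | 156299
Sales       | NULL  
Finance     | NULL  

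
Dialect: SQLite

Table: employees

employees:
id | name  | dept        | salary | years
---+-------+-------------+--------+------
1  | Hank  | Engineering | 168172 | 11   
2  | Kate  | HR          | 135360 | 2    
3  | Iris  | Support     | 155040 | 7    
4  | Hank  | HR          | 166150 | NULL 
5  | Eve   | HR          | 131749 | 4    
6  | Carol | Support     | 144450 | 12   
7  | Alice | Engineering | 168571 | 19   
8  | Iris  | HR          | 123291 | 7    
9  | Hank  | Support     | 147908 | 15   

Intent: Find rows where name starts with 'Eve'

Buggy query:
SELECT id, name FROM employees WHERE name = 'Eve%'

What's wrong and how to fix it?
Bug: Wildcards only work with LIKE; '=' treats '%' as a literal character

Fix: Use LIKE for wildcard pattern matching

Corrected query:
SELECT id, name FROM employees WHERE name LIKE 'Eve%'

Result:
id | name
---+-----
5  | Eve 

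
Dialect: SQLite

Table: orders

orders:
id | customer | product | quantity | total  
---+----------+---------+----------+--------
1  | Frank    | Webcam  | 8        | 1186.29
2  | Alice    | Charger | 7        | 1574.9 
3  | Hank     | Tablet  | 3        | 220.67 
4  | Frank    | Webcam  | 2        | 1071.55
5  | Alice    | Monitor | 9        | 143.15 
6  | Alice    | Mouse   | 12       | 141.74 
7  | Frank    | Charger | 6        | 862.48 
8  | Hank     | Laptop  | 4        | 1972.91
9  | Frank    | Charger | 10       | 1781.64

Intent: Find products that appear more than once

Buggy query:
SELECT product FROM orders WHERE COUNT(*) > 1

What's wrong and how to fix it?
Bug: WHERE can't reference COUNT(*); aggregates are computed after WHERE

Fix: Group first, then use HAVING for the count condition

Corrected query:
SELECT product FROM orders GROUP BY product HAVING COUNT(*) > 1

Result:
product
-------
Charger
Webcam 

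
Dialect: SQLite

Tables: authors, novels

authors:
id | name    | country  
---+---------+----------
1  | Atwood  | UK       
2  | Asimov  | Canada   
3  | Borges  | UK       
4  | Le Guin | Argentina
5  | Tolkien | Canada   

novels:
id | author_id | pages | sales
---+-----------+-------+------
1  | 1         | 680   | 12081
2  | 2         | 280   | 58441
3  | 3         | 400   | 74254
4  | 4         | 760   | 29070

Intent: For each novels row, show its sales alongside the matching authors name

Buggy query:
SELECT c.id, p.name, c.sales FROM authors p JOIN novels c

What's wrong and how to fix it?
Bug: JOIN with no ON clause produces a cartesian product; every novels row pairs with every authors row

Fix: Specify the join condition linking the foreign key to the parent id

Corrected query:
SELECT c.id, p.name, c.sales FROM authors p JOIN novels c ON c.author_id = p.id

Result:
id | name    | sales
---+---------+------
1  | Atwood  | 12081
2  | Asimov  | 58441
3  | Borges  | 74254
4  | Le Guin | 29070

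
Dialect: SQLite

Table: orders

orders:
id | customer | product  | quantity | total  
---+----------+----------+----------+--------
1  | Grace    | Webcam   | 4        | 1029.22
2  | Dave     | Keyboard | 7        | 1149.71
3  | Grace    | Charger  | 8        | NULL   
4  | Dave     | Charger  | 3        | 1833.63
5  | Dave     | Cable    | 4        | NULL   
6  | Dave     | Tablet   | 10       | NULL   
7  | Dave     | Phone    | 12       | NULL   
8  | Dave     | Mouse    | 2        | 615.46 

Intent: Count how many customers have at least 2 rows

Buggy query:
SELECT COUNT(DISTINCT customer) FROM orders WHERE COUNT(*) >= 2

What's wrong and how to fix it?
Bug: COUNT(*) cannot appear in WHERE; the per-group count doesn't exist yet

Fix: Group first with HAVING COUNT(*) >= 2, then COUNT the resulting groups

Corrected query:
SELECT COUNT(*) FROM (SELECT customer FROM orders GROUP BY customer HAVING COUNT(*) >= 2)

Result:
COUNT(*)
--------
2       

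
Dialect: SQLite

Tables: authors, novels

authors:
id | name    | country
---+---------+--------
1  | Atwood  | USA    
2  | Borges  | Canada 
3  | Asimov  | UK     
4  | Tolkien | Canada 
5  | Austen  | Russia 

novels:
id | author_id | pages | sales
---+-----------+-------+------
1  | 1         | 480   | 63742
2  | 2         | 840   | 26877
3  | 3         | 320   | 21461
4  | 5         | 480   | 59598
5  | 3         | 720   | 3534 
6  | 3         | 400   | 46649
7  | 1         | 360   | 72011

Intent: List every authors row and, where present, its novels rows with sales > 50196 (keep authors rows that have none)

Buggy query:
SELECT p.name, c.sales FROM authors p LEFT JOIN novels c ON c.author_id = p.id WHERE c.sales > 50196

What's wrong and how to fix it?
Bug: Filtering c.sales in WHERE discards the NULL rows produced by LEFT JOIN, turning it into an inner join

Fix: Move the right-table condition into the ON clause so unmatched parents are kept

Corrected query:
SELECT p.name, c.sales FROM authors p LEFT JOIN novels c ON c.author_id = p.id AND c.sales > 50196

Result:
name    | sales
--------+------
Atwood  | 63742
Atwood  | 72011
Borges  | NULL 
Asimov  | NULL 
Tolkien | NULL 
Austen  | 59598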